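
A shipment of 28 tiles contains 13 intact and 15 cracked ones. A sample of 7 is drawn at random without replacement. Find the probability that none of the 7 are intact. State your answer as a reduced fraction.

There are C(28,7) = 1184040 possible selections.
Selections with no intact (all cracked): C(15,7) = 6435.
Probability = 6435/1184040 = 1/184.

1/184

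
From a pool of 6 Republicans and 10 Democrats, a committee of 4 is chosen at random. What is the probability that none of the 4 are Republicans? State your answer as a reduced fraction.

3/26

There are C(16,4) = 1820 possible selections.
Selections with no Republicans (all Democrats): C(10,4) = 210.
Probability = 210/1820 = 3/26.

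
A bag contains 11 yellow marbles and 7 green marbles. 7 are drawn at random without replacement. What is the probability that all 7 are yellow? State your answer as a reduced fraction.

55/5304

There are C(18,7) = 31824 possible selections.
Selections with all yellow: C(11,7) = 330.
Probability = 330/31824 = 55/5304.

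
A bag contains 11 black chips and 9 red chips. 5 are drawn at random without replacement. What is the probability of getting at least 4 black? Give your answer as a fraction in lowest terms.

Total selections: C(20,5) = 15504.
Favorable selections (at least 4 black): C(11,4)·C(9,1) + C(11,5)·C(9,0) = 2970 + 462 = 3432.
Probability = 3432/15504 = 143/646.

143/646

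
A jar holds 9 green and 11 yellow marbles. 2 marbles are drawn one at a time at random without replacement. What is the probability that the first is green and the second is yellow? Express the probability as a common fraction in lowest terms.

99/380

Multiply the conditional probabilities at each draw: 9/20 · 11/19 = 99/380.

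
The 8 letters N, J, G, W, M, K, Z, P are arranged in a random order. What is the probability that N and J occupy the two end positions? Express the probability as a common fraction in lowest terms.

There are 8! = 40320 arrangements.
Place N and J at the ends in 2 ways, arrange the remaining 6 in 6! = 720 ways: 2·720 = 1440.
Probability = 1440/40320 = 1/28.

1/28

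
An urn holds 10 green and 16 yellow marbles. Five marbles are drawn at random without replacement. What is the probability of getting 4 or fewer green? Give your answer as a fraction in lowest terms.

There are C(26,5) = 65780 ways to choose the 5.
The complement is exactly 5 green: C(10,5)·C(16,0) = 252.
Probability = 1 − 252/65780 = 65528/65780 = 16382/16445.

16382/16445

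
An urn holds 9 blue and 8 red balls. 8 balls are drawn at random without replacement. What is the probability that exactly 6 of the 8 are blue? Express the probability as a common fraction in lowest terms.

The sample space is all 8-subsets of the 17: C(17,8) = 24310.
Selections with exactly 6 blue: choose 6 of the 9 blue and 2 of the 8 red, C(9,6)·C(8,2) = 84·28 = 2352.
Probability = 2352/24310 = 1176/12155.

1176/12155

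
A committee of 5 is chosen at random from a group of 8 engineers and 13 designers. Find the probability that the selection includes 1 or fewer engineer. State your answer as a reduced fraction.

There are C(21,5) = 20349 ways to choose the 5.
Favorable selections (1 or fewer engineer): C(8,0)·C(13,5) + C(8,1)·C(13,4) = 1287 + 5720 = 7007.
Probability = 7007/20349 = 1001/2907.

1001/2907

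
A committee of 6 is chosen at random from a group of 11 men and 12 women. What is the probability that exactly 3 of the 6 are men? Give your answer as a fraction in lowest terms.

1100/3059

Total number of selections: C(23,6) = 100947.
Selections with exactly 3 men: choose 3 of the 11 men and 3 of the 12 women, C(11,3)·C(12,3) = 165·220 = 36300.
Probability = 36300/100947 = 1100/3059.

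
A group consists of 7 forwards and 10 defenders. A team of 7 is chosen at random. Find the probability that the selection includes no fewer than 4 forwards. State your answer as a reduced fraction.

There are C(17,7) = 19448 ways to choose the 7.
Favorable selections (no fewer than 4 forwards): C(7,4)·C(10,3) + C(7,5)·C(10,2) + C(7,6)·C(10,1) + C(7,7)·C(10,0) = 4200 + 945 + 70 + 1 = 5216.
Probability = 5216/19448 = 652/2431.

652/2431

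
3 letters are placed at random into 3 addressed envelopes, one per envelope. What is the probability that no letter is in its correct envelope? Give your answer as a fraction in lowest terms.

There are 3! = 6 assignments.
By inclusion-exclusion, assignments with no fixed points: C(3,0)·3! − C(3,1)·2! + C(3,2)·1! − C(3,3)·0! = 2.
Probability = 2/6 = 1/3.

1/3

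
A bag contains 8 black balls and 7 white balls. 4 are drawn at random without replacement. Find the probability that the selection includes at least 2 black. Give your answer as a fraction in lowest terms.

Total selections: C(15,4) = 1365.
Count the complement (fewer than 2 black): C(8,0)·C(7,4) + C(8,1)·C(7,3) = 35 + 280 = 315.
Probability = 1 − 315/1365 = 1050/1365 = 10/13.

10/13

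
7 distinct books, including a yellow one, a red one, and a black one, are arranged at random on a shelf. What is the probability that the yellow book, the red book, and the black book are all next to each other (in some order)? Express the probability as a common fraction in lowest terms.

1/7

There are 7! = 5040 arrangements.
Treat the three as one block: 5! placements × 3! orders within the block = 120·6 = 720.
Probability = 720/5040 = 1/7.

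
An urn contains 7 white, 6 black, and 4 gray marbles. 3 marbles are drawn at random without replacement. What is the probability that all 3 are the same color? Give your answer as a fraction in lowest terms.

59/680

There are C(17,3) = 680 ways to draw 3 marbles.
All same color: C(7,3) + C(6,3) + C(4,3) = 35 + 20 + 4 = 59.
Probability = 59/680.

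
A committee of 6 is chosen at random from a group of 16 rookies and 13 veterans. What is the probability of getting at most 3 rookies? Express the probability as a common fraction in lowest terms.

737/1305

Total selections: C(29,6) = 475020.
Favorable selections (at most 3 rookies): C(16,0)·C(13,6) + C(16,1)·C(13,5) + C(16,2)·C(13,4) + C(16,3)·C(13,3) = 1716 + 20592 + 85800 + 160160 = 268268.
Probability = 268268/475020 = 737/1305.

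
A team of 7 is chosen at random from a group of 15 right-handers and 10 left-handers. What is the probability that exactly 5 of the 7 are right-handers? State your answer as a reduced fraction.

There are C(25,7) = 480700 ways to choose 7 from 25.
Selections with exactly 5 right-handers: choose 5 of the 15 right-handers and 2 of the 10 left-handers, C(15,5)·C(10,2) = 3003·45 = 135135.
Probability = 135135/480700 = 2457/8740.

2457/8740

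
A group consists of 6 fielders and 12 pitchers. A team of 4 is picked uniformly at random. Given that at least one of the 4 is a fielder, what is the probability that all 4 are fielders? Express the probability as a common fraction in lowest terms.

Work in counts. Selections with at least one fielder: C(18,4) − C(12,4) = 3060 − 495 = 2565.
Of those, selections where all 4 are fielders: C(6,4) = 15.
Conditional probability = 15/2565 = 1/171.

1/171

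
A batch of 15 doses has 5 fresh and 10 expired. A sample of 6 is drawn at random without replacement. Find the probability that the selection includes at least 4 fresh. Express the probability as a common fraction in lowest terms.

47/1001

There are C(15,6) = 5005 ways to choose the 6.
Favorable selections (at least 4 fresh): C(5,4)·C(10,2) + C(5,5)·C(10,1) = 225 + 10 = 235.
Probability = 235/5005 = 47/1001.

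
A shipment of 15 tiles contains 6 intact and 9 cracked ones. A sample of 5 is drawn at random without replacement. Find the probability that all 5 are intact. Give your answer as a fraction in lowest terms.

2/1001

There are C(15,5) = 3003 possible selections.
Selections with all intact: C(6,5) = 6.
Probability = 6/3003 = 2/1001.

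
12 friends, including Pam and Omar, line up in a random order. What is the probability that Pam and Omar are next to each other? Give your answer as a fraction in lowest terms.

There are 12! = 479001600 arrangements.
Treat Pam and Omar as a block: 11! arrangements of the blocks × 2 orders within the block = 2·39916800 = 79833600.
Probability = 79833600/479001600 = 1/6.

1/6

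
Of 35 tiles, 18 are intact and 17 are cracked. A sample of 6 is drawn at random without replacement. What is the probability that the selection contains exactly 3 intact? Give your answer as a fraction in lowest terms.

816/2387

The sample space is all 6-subsets of the 35: C(35,6) = 1623160.
Selections with exactly 3 intact: choose 3 of the 18 intact and 3 of the 17 cracked, C(18,3)·C(17,3) = 816·680 = 554880.
Probability = 554880/1623160 = 816/2387.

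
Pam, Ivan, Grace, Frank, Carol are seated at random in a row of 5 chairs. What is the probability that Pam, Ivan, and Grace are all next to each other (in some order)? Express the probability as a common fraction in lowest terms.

There are 5! = 120 arrangements.
Treat the three as one block: 3! placements × 3! orders within the block = 6·6 = 36.
Probability = 36/120 = 3/10.

3/10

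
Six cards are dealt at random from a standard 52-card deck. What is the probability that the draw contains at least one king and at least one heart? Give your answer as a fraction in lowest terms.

There are C(52,6) = 20358520 possible draws.
By inclusion-exclusion on the complements, draws missing all kings or all hearts: C(48,6) + C(39,6) − C(36,6) = 12271512 + 3262623 − 1947792 = 13586343.
So draws with at least one of each: 20358520 − 13586343 = 6772177, probability 6772177/20358520.

6772177/20358520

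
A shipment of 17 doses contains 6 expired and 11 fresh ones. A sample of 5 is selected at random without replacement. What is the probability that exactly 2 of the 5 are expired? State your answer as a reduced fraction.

Total number of selections: C(17,5) = 6188.
Selections with exactly 2 expired: choose 2 of the 6 expired and 3 of the 11 fresh, C(6,2)·C(11,3) = 15·165 = 2475.
Probability = 2475/6188.

2475/6188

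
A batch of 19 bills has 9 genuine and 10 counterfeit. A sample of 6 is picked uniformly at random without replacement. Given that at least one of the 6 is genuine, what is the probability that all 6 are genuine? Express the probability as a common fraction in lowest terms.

2/641

Work in counts. Selections with at least one genuine: C(19,6) − C(10,6) = 27132 − 210 = 26922.
Of those, selections where all 6 are genuine: C(9,6) = 84.
Conditional probability = 84/26922 = 2/641.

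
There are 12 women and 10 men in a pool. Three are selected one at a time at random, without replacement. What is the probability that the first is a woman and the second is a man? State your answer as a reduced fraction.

20/77

Multiply the conditional probabilities at each draw: 12/22 · 10/21 = 120/462 = 20/77.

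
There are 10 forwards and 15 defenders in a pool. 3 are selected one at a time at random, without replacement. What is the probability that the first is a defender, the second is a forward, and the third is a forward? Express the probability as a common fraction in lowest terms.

Multiply the conditional probabilities at each draw: 15/25 · 10/24 · 9/23 = 1350/13800 = 9/92.

9/92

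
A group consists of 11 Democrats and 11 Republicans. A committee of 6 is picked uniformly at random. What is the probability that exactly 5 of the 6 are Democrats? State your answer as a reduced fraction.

Total number of selections: C(22,6) = 74613.
Selections with exactly 5 Democrats: choose 5 of the 11 Democrats and 1 of the 11 Republicans, C(11,5)·C(11,1) = 462·11 = 5082.
Probability = 5082/74613 = 22/323.

22/323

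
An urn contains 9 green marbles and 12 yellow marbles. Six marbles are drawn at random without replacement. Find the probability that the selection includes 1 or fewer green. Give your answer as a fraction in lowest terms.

671/4522

Total selections: C(21,6) = 54264.
Favorable selections (1 or fewer green): C(9,0)·C(12,6) + C(9,1)·C(12,5) = 924 + 7128 = 8052.
Probability = 8052/54264 = 671/4522.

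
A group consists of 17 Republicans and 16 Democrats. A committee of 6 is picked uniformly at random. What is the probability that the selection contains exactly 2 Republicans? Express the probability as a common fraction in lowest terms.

The sample space is all 6-subsets of the 33: C(33,6) = 1107568.
Selections with exactly 2 Republicans: choose 2 of the 17 Republicans and 4 of the 16 Democrats, C(17,2)·C(16,4) = 136·1820 = 247520.
Probability = 247520/1107568 = 2210/9889.

2210/9889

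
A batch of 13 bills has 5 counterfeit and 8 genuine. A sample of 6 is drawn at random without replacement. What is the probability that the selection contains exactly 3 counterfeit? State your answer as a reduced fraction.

140/429

The sample space is all 6-subsets of the 13: C(13,6) = 1716.
Selections with exactly 3 counterfeit: choose 3 of the 5 counterfeit and 3 of the 8 genuine, C(5,3)·C(8,3) = 10·56 = 560.
Probability = 560/1716 = 140/429.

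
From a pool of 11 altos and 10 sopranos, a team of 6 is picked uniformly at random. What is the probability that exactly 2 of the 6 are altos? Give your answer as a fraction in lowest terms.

275/1292

The sample space is all 6-subsets of the 21: C(21,6) = 54264.
Selections with exactly 2 altos: choose 2 of the 11 altos and 4 of the 10 sopranos, C(11,2)·C(10,4) = 55·210 = 11550.
Probability = 11550/54264 = 275/1292.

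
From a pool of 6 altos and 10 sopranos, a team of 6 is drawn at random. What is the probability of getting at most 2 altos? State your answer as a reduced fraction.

87/143

Total selections: C(16,6) = 8008.
Favorable selections (at most 2 altos): C(6,0)·C(10,6) + C(6,1)·C(10,5) + C(6,2)·C(10,4) = 210 + 1512 + 3150 = 4872.
Probability = 4872/8008 = 87/143.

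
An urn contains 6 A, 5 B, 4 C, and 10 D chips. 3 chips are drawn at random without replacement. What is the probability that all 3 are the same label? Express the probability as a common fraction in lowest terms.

77/1150

There are C(25,3) = 2300 ways to draw 3 chips.
All same label: C(6,3) + C(5,3) + C(4,3) + C(10,3) = 20 + 10 + 4 + 120 = 154.
Probability = 154/2300 = 77/1150.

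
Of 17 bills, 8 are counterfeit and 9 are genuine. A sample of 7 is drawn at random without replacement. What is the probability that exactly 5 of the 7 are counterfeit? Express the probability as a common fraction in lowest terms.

There are C(17,7) = 19448 ways to choose 7 from 17.
Selections with exactly 5 counterfeit: choose 5 of the 8 counterfeit and 2 of the 9 genuine, C(8,5)·C(9,2) = 56·36 = 2016.
Probability = 2016/19448 = 252/2431.

252/2431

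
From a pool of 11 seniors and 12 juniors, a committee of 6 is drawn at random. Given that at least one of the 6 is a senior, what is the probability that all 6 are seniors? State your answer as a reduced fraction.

Work in counts. Selections with at least one senior: C(23,6) − C(12,6) = 100947 − 924 = 100023.
Of those, selections where all 6 are seniors: C(11,6) = 462.
Conditional probability = 462/100023 = 2/433.

2/433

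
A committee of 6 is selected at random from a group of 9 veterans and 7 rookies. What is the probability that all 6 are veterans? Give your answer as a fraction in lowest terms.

There are C(16,6) = 8008 possible selections.
Selections with all veterans: C(9,6) = 84.
Probability = 84/8008 = 3/286.

3/286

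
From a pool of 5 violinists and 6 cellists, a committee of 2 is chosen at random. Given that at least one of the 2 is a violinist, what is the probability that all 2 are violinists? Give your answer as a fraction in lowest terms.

1/4

Work in counts. Selections with at least one violinist: C(11,2) − C(6,2) = 55 − 15 = 40.
Of those, selections where all 2 are violinists: C(5,2) = 10.
Conditional probability = 10/40 = 1/4.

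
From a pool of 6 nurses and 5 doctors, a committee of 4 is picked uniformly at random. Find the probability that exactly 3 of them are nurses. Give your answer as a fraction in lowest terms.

10/33

Total number of selections: C(11,4) = 330.
Selections with exactly 3 nurses: choose 3 of the 6 nurses and 1 of the 5 doctors, C(6,3)·C(5,1) = 20·5 = 100.
Probability = 100/330 = 10/33.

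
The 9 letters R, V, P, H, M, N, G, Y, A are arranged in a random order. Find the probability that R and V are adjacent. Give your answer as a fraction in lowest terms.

There are 9! = 362880 arrangements.
Treat R and V as a block: 8! arrangements of the blocks × 2 orders within the block = 2·40320 = 80640.
Probability = 80640/362880 = 2/9.

2/9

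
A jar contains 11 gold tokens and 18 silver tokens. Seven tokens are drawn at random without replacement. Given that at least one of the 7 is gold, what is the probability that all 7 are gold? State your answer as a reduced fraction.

5/23166

Work in counts. Selections with at least one gold: C(29,7) − C(18,7) = 1560780 − 31824 = 1528956.
Of those, selections where all 7 are gold: C(11,7) = 330.
Conditional probability = 330/1528956 = 5/23166.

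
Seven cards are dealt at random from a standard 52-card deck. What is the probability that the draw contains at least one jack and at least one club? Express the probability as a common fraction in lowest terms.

53122231/133784560

There are C(52,7) = 133784560 possible draws.
By inclusion-exclusion on the complements, draws missing all jacks or all clubs: C(48,7) + C(39,7) − C(36,7) = 73629072 + 15380937 − 8347680 = 80662329.
So draws with at least one of each: 133784560 − 80662329 = 53122231, probability 53122231/133784560.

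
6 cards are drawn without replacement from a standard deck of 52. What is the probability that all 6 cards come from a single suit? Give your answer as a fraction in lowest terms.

There are C(52,6) = 20358520 possible 6-card hands.
Hands of one suit: 4 suits × C(13,6) = 4·1716 = 6864.
Probability = 6864/20358520 = 66/195755.

66/195755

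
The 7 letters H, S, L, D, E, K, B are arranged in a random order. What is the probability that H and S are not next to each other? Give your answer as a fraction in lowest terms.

5/7

There are 7! = 5040 arrangements.
Arrangements with H and S adjacent: 2·6! = 1440.
So not adjacent: 5040 − 1440 = 3600, probability 3600/5040 = 5/7.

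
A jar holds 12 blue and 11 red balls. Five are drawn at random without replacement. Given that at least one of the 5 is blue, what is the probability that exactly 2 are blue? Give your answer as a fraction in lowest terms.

990/3017

Work in counts. Selections with at least one blue: C(23,5) − C(11,5) = 33649 − 462 = 33187.
Of those, selections where exactly 2 are blue: C(12,2)·C(11,3) = 66·165 = 10890.
Conditional probability = 10890/33187 = 990/3017.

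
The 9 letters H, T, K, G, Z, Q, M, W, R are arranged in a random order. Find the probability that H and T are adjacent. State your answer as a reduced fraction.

2/9

There are 9! = 362880 arrangements.
Treat H and T as a block: 8! arrangements of the blocks × 2 orders within the block = 2·40320 = 80640.
Probability = 80640/362880 = 2/9.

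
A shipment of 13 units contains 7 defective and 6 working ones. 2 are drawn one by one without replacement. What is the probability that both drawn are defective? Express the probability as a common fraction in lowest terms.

7/26

Multiply the conditional probabilities at each draw: 7/13 · 6/12 = 42/156 = 7/26.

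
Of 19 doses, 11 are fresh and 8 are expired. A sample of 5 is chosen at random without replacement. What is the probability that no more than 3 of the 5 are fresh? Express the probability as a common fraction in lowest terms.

There are C(19,5) = 11628 ways to choose the 5.
Favorable selections (no more than 3 fresh): C(11,0)·C(8,5) + C(11,1)·C(8,4) + C(11,2)·C(8,3) + C(11,3)·C(8,2) = 56 + 770 + 3080 + 4620 = 8526.
Probability = 8526/11628 = 1421/1938.

1421/1938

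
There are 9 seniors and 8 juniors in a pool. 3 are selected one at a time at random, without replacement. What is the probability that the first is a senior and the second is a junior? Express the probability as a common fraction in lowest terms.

9/34

Multiply the conditional probabilities at each draw: 9/17 · 8/16 = 72/272 = 9/34.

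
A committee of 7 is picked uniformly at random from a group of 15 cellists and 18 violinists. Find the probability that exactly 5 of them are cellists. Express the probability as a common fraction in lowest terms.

There are C(33,7) = 4272048 ways to choose 7 from 33.
Selections with exactly 5 cellists: choose 5 of the 15 cellists and 2 of the 18 violinists, C(15,5)·C(18,2) = 3003·153 = 459459.
Probability = 459459/4272048 = 1547/14384.

1547/14384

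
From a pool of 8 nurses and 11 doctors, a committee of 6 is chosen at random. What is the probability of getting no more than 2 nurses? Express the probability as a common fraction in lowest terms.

319/646

There are C(19,6) = 27132 ways to choose the 6.
Favorable selections (no more than 2 nurses): C(8,0)·C(11,6) + C(8,1)·C(11,5) + C(8,2)·C(11,4) = 462 + 3696 + 9240 = 13398.
Probability = 13398/27132 = 319/646.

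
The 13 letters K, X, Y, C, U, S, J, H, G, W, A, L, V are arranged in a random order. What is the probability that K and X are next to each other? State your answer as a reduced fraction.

There are 13! = 6227020800 arrangements.
Treat K and X as a block: 12! arrangements of the blocks × 2 orders within the block = 2·479001600 = 958003200.
Probability = 958003200/6227020800 = 2/13.

2/13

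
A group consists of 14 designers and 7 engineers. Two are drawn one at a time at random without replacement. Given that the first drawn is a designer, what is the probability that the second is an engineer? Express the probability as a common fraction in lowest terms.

After removing one designer, 20 remain: 13 designers and 7 engineers.
So the probability the next is an engineer is 7/20.

7/20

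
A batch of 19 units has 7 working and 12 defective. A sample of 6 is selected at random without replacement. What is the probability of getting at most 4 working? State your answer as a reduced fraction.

There are C(19,6) = 27132 ways to choose the 6.
Count the complement (more than 4 working): C(7,5)·C(12,1) + C(7,6)·C(12,0) = 252 + 7 = 259.
Probability = 1 − 259/27132 = 26873/27132 = 3839/3876.

3839/3876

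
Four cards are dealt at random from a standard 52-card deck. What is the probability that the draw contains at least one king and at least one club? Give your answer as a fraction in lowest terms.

52799/270725

There are C(52,4) = 270725 possible draws.
By inclusion-exclusion on the complements, draws missing all kings or all clubs: C(48,4) + C(39,4) − C(36,4) = 194580 + 82251 − 58905 = 217926.
So draws with at least one of each: 270725 − 217926 = 52799, probability 52799/270725.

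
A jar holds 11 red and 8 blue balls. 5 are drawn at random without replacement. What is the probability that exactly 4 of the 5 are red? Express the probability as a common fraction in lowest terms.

220/969

The sample space is all 5-subsets of the 19: C(19,5) = 11628.
Selections with exactly 4 red: choose 4 of the 11 red and 1 of the 8 blue, C(11,4)·C(8,1) = 330·8 = 2640.
Probability = 2640/11628 = 220/969.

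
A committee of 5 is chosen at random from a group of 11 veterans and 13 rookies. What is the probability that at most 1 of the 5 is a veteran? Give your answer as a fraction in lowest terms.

There are C(24,5) = 42504 ways to choose the 5.
Favorable selections (at most 1 veteran): C(11,0)·C(13,5) + C(11,1)·C(13,4) = 1287 + 7865 = 9152.
Probability = 9152/42504 = 104/483.

104/483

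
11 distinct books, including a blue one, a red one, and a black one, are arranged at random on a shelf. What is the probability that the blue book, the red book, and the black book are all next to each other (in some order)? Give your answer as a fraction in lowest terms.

3/55

There are 11! = 39916800 arrangements.
Treat the three as one block: 9! placements × 3! orders within the block = 362880·6 = 2177280.
Probability = 2177280/39916800 = 3/55.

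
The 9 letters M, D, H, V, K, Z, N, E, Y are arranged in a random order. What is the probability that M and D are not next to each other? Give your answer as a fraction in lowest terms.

There are 9! = 362880 arrangements.
Arrangements with M and D adjacent: 2·8! = 80640.
So not adjacent: 362880 − 80640 = 282240, probability 282240/362880 = 7/9.

7/9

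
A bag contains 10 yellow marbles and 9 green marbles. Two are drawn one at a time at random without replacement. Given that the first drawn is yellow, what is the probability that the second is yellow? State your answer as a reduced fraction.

1/2

After removing one yellow, 18 remain: 9 yellow and 9 green.
So the probability the next is yellow is 9/18 = 1/2.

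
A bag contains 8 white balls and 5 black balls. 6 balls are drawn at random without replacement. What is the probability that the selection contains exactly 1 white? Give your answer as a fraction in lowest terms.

Total number of selections: C(13,6) = 1716.
Selections with exactly 1 white: choose 1 of the 8 white and 5 of the 5 black, C(8,1)·C(5,5) = 8·1 = 8.
Probability = 8/1716 = 2/429.

2/429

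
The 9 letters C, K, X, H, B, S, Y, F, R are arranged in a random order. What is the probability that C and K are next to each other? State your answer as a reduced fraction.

2/9

There are 9! = 362880 arrangements.
Treat C and K as a block: 8! arrangements of the blocks × 2 orders within the block = 2·40320 = 80640.
Probability = 80640/362880 = 2/9.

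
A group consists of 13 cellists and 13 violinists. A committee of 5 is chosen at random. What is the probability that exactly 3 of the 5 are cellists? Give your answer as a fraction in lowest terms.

39/115

Total number of selections: C(26,5) = 65780.
Selections with exactly 3 cellists: choose 3 of the 13 cellists and 2 of the 13 violinists, C(13,3)·C(13,2) = 286·78 = 22308.
Probability = 22308/65780 = 39/115.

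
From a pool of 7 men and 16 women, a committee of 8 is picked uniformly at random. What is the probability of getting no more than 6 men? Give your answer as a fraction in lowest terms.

245149/245157

Total selections: C(23,8) = 490314.
The complement is exactly 7 men: C(7,7)·C(16,1) = 16.
Probability = 1 − 16/490314 = 490298/490314 = 245149/245157.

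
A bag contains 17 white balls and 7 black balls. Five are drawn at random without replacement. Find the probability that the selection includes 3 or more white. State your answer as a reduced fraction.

There are C(24,5) = 42504 ways to choose the 5.
Favorable selections (3 or more white): C(17,3)·C(7,2) + C(17,4)·C(7,1) + C(17,5)·C(7,0) = 14280 + 16660 + 6188 = 37128.
Probability = 37128/42504 = 221/253.

221/253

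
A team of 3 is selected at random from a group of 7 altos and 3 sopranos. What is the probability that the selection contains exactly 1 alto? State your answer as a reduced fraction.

7/40

There are C(10,3) = 120 ways to choose 3 from 10.
Selections with exactly 1 alto: choose 1 of the 7 altos and 2 of the 3 sopranos, C(7,1)·C(3,2) = 7·3 = 21.
Probability = 21/120 = 7/40.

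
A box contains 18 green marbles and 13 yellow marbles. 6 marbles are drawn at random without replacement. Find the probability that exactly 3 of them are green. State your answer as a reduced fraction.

5984/18879

There are C(31,6) = 736281 ways to choose 6 from 31.
Selections with exactly 3 green: choose 3 of the 18 green and 3 of the 13 yellow, C(18,3)·C(13,3) = 816·286 = 233376.
Probability = 233376/736281 = 5984/18879.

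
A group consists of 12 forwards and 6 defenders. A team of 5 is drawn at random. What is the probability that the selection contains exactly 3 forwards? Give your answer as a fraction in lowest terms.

Total number of selections: C(18,5) = 8568.
Selections with exactly 3 forwards: choose 3 of the 12 forwards and 2 of the 6 defenders, C(12,3)·C(6,2) = 220·15 = 3300.
Probability = 3300/8568 = 275/714.

275/714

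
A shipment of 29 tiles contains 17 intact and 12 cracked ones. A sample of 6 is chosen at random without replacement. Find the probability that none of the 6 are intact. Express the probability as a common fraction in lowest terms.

There are C(29,6) = 475020 possible selections.
Selections with no intact (all cracked): C(12,6) = 924.
Probability = 924/475020 = 11/5655.

11/5655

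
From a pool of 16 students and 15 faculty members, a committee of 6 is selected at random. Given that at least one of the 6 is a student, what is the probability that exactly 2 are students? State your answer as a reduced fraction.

Work in counts. Selections with at least one student: C(31,6) − C(15,6) = 736281 − 5005 = 731276.
Of those, selections where exactly 2 are students: C(16,2)·C(15,4) = 120·1365 = 163800.
Conditional probability = 163800/731276 = 450/2009.

450/2009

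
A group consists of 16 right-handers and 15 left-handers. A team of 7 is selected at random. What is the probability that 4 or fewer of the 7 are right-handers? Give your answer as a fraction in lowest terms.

There are C(31,7) = 2629575 ways to choose the 7.
Count the complement (more than 4 right-handers): C(16,5)·C(15,2) + C(16,6)·C(15,1) + C(16,7)·C(15,0) = 458640 + 120120 + 11440 = 590200.
Probability = 1 − 590200/2629575 = 2039375/2629575 = 6275/8091.

6275/8091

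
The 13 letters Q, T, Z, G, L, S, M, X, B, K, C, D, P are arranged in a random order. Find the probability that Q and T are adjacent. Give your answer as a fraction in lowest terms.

There are 13! = 6227020800 arrangements.
Treat Q and T as a block: 12! arrangements of the blocks × 2 orders within the block = 2·479001600 = 958003200.
Probability = 958003200/6227020800 = 2/13.

2/13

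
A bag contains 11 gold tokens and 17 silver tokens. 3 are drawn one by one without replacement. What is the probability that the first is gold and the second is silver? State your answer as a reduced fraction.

Multiply the conditional probabilities at each draw: 11/28 · 17/27 = 187/756.

187/756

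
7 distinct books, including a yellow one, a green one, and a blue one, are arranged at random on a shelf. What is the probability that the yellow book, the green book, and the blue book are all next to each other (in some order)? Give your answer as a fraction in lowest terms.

There are 7! = 5040 arrangements.
Treat the three as one block: 5! placements × 3! orders within the block = 120·6 = 720.
Probability = 720/5040 = 1/7.

1/7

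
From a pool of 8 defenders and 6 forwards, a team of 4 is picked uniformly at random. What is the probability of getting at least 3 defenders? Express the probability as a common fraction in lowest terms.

Total selections: C(14,4) = 1001.
Favorable selections (at least 3 defenders): C(8,3)·C(6,1) + C(8,4)·C(6,0) = 336 + 70 = 406.
Probability = 406/1001 = 58/143.

58/143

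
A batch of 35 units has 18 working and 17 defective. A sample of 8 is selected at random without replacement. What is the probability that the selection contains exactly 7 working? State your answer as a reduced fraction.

There are C(35,8) = 23535820 ways to choose 8 from 35.
Selections with exactly 7 working: choose 7 of the 18 working and 1 of the 17 defective, C(18,7)·C(17,1) = 31824·17 = 541008.
Probability = 541008/23535820 = 7956/346115.

7956/346115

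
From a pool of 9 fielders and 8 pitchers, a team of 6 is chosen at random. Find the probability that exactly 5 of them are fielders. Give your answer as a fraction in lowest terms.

There are C(17,6) = 12376 ways to choose 6 from 17.
Selections with exactly 5 fielders: choose 5 of the 9 fielders and 1 of the 8 pitchers, C(9,5)·C(8,1) = 126·8 = 1008.
Probability = 1008/12376 = 18/221.

18/221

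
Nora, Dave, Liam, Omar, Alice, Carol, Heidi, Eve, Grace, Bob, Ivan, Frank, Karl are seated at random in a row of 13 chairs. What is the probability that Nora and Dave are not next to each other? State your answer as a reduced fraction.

11/13

There are 13! = 6227020800 arrangements.
Arrangements with Nora and Dave adjacent: 2·12! = 958003200.
So not adjacent: 6227020800 − 958003200 = 5269017600, probability 5269017600/6227020800 = 11/13.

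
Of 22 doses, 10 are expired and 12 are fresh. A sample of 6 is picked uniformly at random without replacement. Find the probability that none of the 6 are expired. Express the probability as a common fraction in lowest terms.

There are C(22,6) = 74613 possible selections.
Selections with no expired (all fresh): C(12,6) = 924.
Probability = 924/74613 = 4/323.

4/323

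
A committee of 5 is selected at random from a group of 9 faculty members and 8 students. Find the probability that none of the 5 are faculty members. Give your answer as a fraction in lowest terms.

There are C(17,5) = 6188 possible selections.
Selections with no faculty members (all students): C(8,5) = 56.
Probability = 56/6188 = 2/221.

2/221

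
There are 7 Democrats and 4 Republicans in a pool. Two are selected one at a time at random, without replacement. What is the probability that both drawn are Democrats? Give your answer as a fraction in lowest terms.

Multiply the conditional probabilities at each draw: 7/11 · 6/10 = 42/110 = 21/55.

21/55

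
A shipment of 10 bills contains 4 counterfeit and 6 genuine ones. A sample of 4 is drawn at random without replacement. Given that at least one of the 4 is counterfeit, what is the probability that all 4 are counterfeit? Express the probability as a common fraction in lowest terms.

Work in counts. Selections with at least one counterfeit: C(10,4) − C(6,4) = 210 − 15 = 195.
Of those, selections where all 4 are counterfeit: C(4,4) = 1.
Conditional probability = 1/195.

1/195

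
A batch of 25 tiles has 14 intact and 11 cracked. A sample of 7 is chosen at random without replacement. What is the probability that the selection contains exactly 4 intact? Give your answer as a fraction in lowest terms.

The sample space is all 7-subsets of the 25: C(25,7) = 480700.
Selections with exactly 4 intact: choose 4 of the 14 intact and 3 of the 11 cracked, C(14,4)·C(11,3) = 1001·165 = 165165.
Probability = 165165/480700 = 3003/8740.

3003/8740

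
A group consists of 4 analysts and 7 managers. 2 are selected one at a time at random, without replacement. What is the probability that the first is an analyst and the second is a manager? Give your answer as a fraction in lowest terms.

Multiply the conditional probabilities at each draw: 4/11 · 7/10 = 28/110 = 14/55.

14/55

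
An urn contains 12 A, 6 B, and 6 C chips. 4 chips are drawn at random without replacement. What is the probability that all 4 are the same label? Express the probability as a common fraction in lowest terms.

There are C(24,4) = 10626 ways to draw 4 chips.
All same label: C(12,4) + C(6,4) + C(6,4) = 495 + 15 + 15 = 525.
Probability = 525/10626 = 25/506.

25/506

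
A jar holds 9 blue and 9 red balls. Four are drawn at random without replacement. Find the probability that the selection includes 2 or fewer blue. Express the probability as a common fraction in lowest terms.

121/170

There are C(18,4) = 3060 ways to choose the 4.
Count the complement (more than 2 blue): C(9,3)·C(9,1) + C(9,4)·C(9,0) = 756 + 126 = 882.
Probability = 1 − 882/3060 = 2178/3060 = 121/170.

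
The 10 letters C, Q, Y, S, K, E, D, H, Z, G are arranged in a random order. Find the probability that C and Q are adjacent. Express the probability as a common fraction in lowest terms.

There are 10! = 3628800 arrangements.
Treat C and Q as a block: 9! arrangements of the blocks × 2 orders within the block = 2·362880 = 725760.
Probability = 725760/3628800 = 1/5.

1/5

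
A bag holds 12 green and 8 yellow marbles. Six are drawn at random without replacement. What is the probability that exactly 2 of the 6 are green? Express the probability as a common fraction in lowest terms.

There are C(20,6) = 38760 ways to choose 6 from 20.
Selections with exactly 2 green: choose 2 of the 12 green and 4 of the 8 yellow, C(12,2)·C(8,4) = 66·70 = 4620.
Probability = 4620/38760 = 77/646.

77/646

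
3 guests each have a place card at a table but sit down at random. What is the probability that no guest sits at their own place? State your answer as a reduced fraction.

There are 3! = 6 seatings.
By inclusion-exclusion, seatings with no fixed points: C(3,0)·3! − C(3,1)·2! + C(3,2)·1! − C(3,3)·0! = 2.
Probability = 2/6 = 1/3.

1/3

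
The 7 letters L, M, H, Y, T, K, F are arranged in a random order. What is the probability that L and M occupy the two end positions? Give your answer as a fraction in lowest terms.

1/21

There are 7! = 5040 arrangements.
Place L and M at the ends in 2 ways, arrange the remaining 5 in 5! = 120 ways: 2·120 = 240.
Probability = 240/5040 = 1/21.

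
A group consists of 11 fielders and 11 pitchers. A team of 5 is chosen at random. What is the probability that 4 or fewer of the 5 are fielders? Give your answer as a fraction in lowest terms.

56/57

There are C(22,5) = 26334 ways to choose the 5.
Favorable selections (4 or fewer fielders): C(11,0)·C(11,5) + C(11,1)·C(11,4) + C(11,2)·C(11,3) + C(11,3)·C(11,2) + C(11,4)·C(11,1) = 462 + 3630 + 9075 + 9075 + 3630 = 25872.
Probability = 25872/26334 = 56/57.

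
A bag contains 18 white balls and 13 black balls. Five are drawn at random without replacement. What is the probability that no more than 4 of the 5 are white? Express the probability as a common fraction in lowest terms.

2561/2697

Total selections: C(31,5) = 169911.
Favorable selections (no more than 4 white): C(18,0)·C(13,5) + C(18,1)·C(13,4) + C(18,2)·C(13,3) + C(18,3)·C(13,2) + C(18,4)·C(13,1) = 1287 + 12870 + 43758 + 63648 + 39780 = 161343.
Probability = 161343/169911 = 2561/2697.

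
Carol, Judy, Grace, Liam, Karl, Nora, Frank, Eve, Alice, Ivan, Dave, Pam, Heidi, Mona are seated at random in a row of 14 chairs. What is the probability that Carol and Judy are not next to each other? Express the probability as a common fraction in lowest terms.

There are 14! = 87178291200 arrangements.
Arrangements with Carol and Judy adjacent: 2·13! = 12454041600.
So not adjacent: 87178291200 − 12454041600 = 74724249600, probability 74724249600/87178291200 = 6/7.

6/7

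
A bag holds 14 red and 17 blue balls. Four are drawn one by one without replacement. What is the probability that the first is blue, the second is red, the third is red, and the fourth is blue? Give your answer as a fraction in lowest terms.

Multiply the conditional probabilities at each draw: 17/31 · 14/30 · 13/29 · 16/28 = 49504/755160 = 884/13485.

884/13485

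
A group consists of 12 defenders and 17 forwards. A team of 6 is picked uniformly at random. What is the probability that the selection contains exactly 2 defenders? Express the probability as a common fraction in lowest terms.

There are C(29,6) = 475020 ways to choose 6 from 29.
Selections with exactly 2 defenders: choose 2 of the 12 defenders and 4 of the 17 forwards, C(12,2)·C(17,4) = 66·2380 = 157080.
Probability = 157080/475020 = 374/1131.

374/1131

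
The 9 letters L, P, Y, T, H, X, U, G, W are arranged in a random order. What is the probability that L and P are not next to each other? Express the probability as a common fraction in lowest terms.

There are 9! = 362880 arrangements.
Arrangements with L and P adjacent: 2·8! = 80640.
So not adjacent: 362880 − 80640 = 282240, probability 282240/362880 = 7/9.

7/9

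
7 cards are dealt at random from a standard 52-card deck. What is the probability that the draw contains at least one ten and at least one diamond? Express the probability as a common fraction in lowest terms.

53122231/133784560

There are C(52,7) = 133784560 possible draws.
By inclusion-exclusion on the complements, draws missing all tens or all diamonds: C(48,7) + C(39,7) − C(36,7) = 73629072 + 15380937 − 8347680 = 80662329.
So draws with at least one of each: 133784560 − 80662329 = 53122231, probability 53122231/133784560.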